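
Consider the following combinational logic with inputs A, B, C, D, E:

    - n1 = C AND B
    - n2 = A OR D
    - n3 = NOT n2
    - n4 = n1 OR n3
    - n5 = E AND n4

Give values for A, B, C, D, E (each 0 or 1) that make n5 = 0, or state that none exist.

A=1, B=0, C=0, D=1, E=0

n5 = E AND n4 must be 0, so at least one of E, n4 is 0.
Check with A=1, B=0, C=0, D=1, E=0:
n1 = C AND B = 0 AND 0 = 0
n2 = A OR D = 1 OR 1 = 1
n3 = NOT n2 = NOT 1 = 0
n4 = n1 OR n3 = 0 OR 0 = 0
n5 = E AND n4 = 0 AND 0 = 0
So n5 = 0 as required.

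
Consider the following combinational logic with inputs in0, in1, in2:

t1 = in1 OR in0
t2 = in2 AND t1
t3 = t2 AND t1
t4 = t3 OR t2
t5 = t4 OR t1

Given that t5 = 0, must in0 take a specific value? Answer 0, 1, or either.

0

t5 = t4 OR t1 must be 0, so both t4 = 0 and t1 = 0.
t4 = t3 OR t2 must be 0, so both t3 = 0 and t2 = 0.
t1 = in1 OR in0 must be 0, so both in1 = 0 and in0 = 0.
Every assignment with t5 = 0 has in0 = 0; there are 2 such assignment(s).
  in0=0, in1=0, in2=0
  in0=0, in1=0, in2=1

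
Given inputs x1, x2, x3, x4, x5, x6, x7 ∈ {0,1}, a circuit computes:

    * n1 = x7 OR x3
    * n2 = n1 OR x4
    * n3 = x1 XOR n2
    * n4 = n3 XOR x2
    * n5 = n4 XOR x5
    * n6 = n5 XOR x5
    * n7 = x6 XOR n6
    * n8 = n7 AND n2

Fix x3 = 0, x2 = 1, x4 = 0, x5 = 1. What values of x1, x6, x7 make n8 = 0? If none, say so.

Check with x3 = 0, x2 = 1, x4 = 0, x5 = 1 and x1=0, x6=0, x7=1:
n1 = x7 OR x3 = 1 OR 0 = 1
n2 = n1 OR x4 = 1 OR 0 = 1
n3 = x1 XOR n2 = 0 XOR 1 = 1
n4 = n3 XOR x2 = 1 XOR 1 = 0
n5 = n4 XOR x5 = 0 XOR 1 = 1
n6 = n5 XOR x5 = 1 XOR 1 = 0
n7 = x6 XOR n6 = 0 XOR 0 = 0
n8 = n7 AND n2 = 0 AND 1 = 0
So n8 = 0.

x1=0, x6=0, x7=1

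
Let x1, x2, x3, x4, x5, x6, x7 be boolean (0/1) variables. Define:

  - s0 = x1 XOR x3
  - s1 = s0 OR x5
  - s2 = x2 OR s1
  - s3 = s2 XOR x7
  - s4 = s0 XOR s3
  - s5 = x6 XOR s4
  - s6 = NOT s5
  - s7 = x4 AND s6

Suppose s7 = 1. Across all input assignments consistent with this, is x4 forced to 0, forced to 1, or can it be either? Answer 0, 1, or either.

1

s7 = x4 AND s6 must be 1, so both x4 = 1 and s6 = 1.
Every assignment with s7 = 1 has x4 = 1; there are 32 such assignment(s).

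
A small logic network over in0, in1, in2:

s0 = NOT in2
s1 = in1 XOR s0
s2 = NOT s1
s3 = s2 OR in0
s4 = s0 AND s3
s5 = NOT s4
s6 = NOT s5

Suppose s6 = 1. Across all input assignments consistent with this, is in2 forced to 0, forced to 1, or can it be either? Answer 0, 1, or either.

0

s6 = NOT s5 must be 1, so s5 = 0.
s5 = NOT s4 must be 0, so s4 = 1.
Every assignment with s6 = 1 has in2 = 0; there are 3 such assignment(s).
  in0=0, in1=1, in2=0
  in0=1, in1=0, in2=0
  in0=1, in1=1, in2=0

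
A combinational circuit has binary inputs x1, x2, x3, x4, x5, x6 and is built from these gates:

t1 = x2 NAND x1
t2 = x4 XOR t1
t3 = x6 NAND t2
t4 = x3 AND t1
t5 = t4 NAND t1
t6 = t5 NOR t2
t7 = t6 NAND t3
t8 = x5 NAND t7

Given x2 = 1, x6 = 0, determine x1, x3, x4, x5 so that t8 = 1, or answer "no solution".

t8 = x5 NAND t7 must be 1, so at least one of x5, t7 is 0.
Check with x2 = 1, x6 = 0 and x1=1, x3=1, x4=1, x5=0:
t1 = x2 NAND x1 = 1 NAND 1 = 0
t2 = x4 XOR t1 = 1 XOR 0 = 1
t3 = x6 NAND t2 = 0 NAND 1 = 1
t4 = x3 AND t1 = 1 AND 0 = 0
t5 = t4 NAND t1 = 0 NAND 0 = 1
t6 = t5 NOR t2 = 1 NOR 1 = 0
t7 = t6 NAND t3 = 0 NAND 1 = 1
t8 = x5 NAND t7 = 0 NAND 1 = 1
So t8 = 1.

x1=1, x3=1, x4=1, x5=0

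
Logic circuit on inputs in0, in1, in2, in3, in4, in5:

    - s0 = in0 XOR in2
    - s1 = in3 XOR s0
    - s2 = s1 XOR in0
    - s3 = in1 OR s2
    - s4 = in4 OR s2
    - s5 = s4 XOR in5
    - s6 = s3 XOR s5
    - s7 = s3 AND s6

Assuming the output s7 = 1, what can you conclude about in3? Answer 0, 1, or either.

Both values of in3 occur among assignments with s7 = 1:
  in3=0: in0=0, in1=0, in2=1, in3=0, in4=0, in5=1
  in3=1: in0=0, in1=0, in2=0, in3=1, in4=0, in5=1

either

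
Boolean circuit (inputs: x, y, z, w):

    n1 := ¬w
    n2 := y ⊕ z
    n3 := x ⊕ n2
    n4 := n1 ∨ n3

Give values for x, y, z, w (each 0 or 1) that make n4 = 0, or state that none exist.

n4 = n1 ∨ n3 must be 0, so both n1 = 0 and n3 = 0.
n1 = ¬w must be 0, so w = 1.
Check with x=0 y=0 z=0 w=1:
n1 = ¬w = ¬1 = 0
n2 = y ⊕ z = 0 ⊕ 0 = 0
n3 = x ⊕ n2 = 0 ⊕ 0 = 0
n4 = n1 ∨ n3 = 0 ∨ 0 = 0
So n4 = 0 as required.

x=0 y=0 z=0 w=1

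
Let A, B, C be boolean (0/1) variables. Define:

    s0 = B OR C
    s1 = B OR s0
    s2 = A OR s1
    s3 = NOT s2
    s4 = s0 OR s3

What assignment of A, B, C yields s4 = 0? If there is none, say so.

A=1, B=0, C=0

s4 = s0 OR s3 must be 0, so both s0 = 0 and s3 = 0.
s0 = B OR C must be 0, so both B = 0 and C = 0.
s3 = NOT s2 must be 0, so s2 = 1.
Check with A=1, B=0, C=0:
s0 = B OR C = 0 OR 0 = 0
s1 = B OR s0 = 0 OR 0 = 0
s2 = A OR s1 = 1 OR 0 = 1
s3 = NOT s2 = NOT 1 = 0
s4 = s0 OR s3 = 0 OR 0 = 0
So s4 = 0 as required.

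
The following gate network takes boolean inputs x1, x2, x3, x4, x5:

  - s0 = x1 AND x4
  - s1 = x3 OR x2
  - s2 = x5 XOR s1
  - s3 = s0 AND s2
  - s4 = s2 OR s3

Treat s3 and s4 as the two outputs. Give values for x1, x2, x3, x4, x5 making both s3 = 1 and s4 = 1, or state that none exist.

x1=1, x2=0, x3=0, x4=1, x5=1

Check with x1=1, x2=0, x3=0, x4=1, x5=1:
s0 = x1 AND x4 = 1 AND 1 = 1
s1 = x3 OR x2 = 0 OR 0 = 0
s2 = x5 XOR s1 = 1 XOR 0 = 1
s3 = s0 AND s2 = 1 AND 1 = 1
s4 = s2 OR s3 = 1 OR 1 = 1
So s3 = 1 and s4 = 1.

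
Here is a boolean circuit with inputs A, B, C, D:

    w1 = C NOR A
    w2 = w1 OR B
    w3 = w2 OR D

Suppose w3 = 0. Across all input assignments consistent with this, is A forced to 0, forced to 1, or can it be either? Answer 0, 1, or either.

Both values of A occur among assignments with w3 = 0:
  A=0: A=0, B=0, C=1, D=0
  A=1: A=1, B=0, C=0, D=0

either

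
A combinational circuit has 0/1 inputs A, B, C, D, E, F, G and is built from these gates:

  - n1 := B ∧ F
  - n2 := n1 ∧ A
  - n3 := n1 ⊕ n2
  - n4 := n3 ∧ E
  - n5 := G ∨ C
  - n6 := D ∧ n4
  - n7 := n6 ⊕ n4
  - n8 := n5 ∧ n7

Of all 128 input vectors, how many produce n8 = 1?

n8 = n5 ∧ n7 must be 1, so both n5 = 1 and n7 = 1.
Satisfying assignments:
  A=0, B=1, C=0, D=0, E=1, F=1, G=1
  A=0, B=1, C=1, D=0, E=1, F=1, G=0
  A=0, B=1, C=1, D=0, E=1, F=1, G=1

3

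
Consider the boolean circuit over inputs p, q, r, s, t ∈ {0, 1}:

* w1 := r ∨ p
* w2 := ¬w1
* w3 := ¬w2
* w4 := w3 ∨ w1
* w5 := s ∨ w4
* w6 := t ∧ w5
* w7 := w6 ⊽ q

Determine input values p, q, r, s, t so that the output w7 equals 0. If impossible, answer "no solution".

w7 = w6 ⊽ q must be 0, so at least one of w6, q is 1.
Check with p=0, q=1, r=0, s=0, t=1:
w1 = r ∨ p = 0 ∨ 0 = 0
w2 = ¬w1 = ¬0 = 1
w3 = ¬w2 = ¬1 = 0
w4 = w3 ∨ w1 = 0 ∨ 0 = 0
w5 = s ∨ w4 = 0 ∨ 0 = 0
w6 = t ∧ w5 = 1 ∧ 0 = 0
w7 = w6 ⊽ q = 0 ⊽ 1 = 0
So w7 = 0 as required.

p=0, q=1, r=0, s=0, t=1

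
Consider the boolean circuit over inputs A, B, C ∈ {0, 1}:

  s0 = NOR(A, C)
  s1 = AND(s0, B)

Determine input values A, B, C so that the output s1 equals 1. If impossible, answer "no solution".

Check with A=0 B=1 C=0:
s0 = NOR(A, C) = NOR(0, 0) = 1
s1 = AND(s0, B) = AND(1, 1) = 1
So s1 = 1 as required.

A=0 B=1 C=0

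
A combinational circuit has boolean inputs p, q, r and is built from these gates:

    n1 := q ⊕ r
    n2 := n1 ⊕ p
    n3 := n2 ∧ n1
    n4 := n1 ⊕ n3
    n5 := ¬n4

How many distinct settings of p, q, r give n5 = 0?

n5 = ¬n4 must be 0, so n4 = 1.
n4 = n1 ⊕ n3 must be 1, so n1 and n3 differ.
Enumerating the 8 input combinations, 2 give n5 = 0 and 6 give n5 = 1.

2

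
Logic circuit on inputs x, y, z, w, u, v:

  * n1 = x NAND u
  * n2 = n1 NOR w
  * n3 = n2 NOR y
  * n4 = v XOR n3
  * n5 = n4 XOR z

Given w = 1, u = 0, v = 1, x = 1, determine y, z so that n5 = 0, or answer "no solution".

y=0, z=0

n5 = n4 XOR z must be 0, so n4 and z are equal.
Check with w = 1, u = 0, v = 1, x = 1 and y=0, z=0:
n1 = x NAND u = 1 NAND 0 = 1
n2 = n1 NOR w = 1 NOR 1 = 0
n3 = n2 NOR y = 0 NOR 0 = 1
n4 = v XOR n3 = 1 XOR 1 = 0
n5 = n4 XOR z = 0 XOR 0 = 0
So n5 = 0.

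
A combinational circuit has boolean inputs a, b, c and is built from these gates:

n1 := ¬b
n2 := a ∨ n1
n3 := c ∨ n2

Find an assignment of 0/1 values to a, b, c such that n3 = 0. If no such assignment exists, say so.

a=0, b=1, c=0

Check with a=0, b=1, c=0:
n1 = ¬b = ¬1 = 0
n2 = a ∨ n1 = 0 ∨ 0 = 0
n3 = c ∨ n2 = 0 ∨ 0 = 0
So n3 = 0 as required.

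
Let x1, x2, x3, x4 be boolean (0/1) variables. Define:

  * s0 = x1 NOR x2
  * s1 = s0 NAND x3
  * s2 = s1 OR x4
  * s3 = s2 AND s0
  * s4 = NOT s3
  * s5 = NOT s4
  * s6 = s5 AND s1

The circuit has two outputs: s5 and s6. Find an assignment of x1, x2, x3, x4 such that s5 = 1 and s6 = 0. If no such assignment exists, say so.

x1=0, x2=0, x3=1, x4=1

Check with x1=0, x2=0, x3=1, x4=1:
s0 = x1 NOR x2 = 0 NOR 0 = 1
s1 = s0 NAND x3 = 1 NAND 1 = 0
s2 = s1 OR x4 = 0 OR 1 = 1
s3 = s2 AND s0 = 1 AND 1 = 1
s4 = NOT s3 = NOT 1 = 0
s5 = NOT s4 = NOT 0 = 1
s6 = s5 AND s1 = 1 AND 0 = 0
So s5 = 1 and s6 = 0.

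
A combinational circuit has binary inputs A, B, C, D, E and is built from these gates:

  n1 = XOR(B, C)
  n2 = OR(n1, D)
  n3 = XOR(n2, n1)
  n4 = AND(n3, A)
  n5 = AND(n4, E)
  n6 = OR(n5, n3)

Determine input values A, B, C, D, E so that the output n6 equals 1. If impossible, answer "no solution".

n6 = OR(n5, n3) must be 1, so at least one of n5, n3 is 1.
Check with A=0, B=1, C=1, D=1, E=1:
n1 = XOR(B, C) = XOR(1, 1) = 0
n2 = OR(n1, D) = OR(0, 1) = 1
n3 = XOR(n2, n1) = XOR(1, 0) = 1
n4 = AND(n3, A) = AND(1, 0) = 0
n5 = AND(n4, E) = AND(0, 1) = 0
n6 = OR(n5, n3) = OR(0, 1) = 1
So n6 = 1 as required.

A=0, B=1, C=1, D=1, E=1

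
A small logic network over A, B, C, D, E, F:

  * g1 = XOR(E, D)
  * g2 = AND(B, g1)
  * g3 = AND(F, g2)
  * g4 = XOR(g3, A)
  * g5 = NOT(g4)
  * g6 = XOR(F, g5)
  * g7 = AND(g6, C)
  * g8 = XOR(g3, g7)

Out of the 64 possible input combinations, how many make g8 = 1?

20

g8 = XOR(g3, g7) must be 1, so g3 and g7 differ.
Enumerating the 64 input combinations, 20 give g8 = 1 and 44 give g8 = 0.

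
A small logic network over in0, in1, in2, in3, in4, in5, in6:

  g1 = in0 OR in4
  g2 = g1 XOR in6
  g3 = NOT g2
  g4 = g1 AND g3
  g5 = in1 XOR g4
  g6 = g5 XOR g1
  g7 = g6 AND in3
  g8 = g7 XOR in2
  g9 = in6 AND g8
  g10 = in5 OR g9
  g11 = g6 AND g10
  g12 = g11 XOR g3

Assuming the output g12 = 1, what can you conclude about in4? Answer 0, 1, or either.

either

Both values of in4 occur among assignments with g12 = 1:
  in4=0: in0=0, in1=0, in2=0, in3=0, in4=0, in5=0, in6=0
  in4=1: in0=0, in1=0, in2=0, in3=0, in4=1, in5=0, in6=1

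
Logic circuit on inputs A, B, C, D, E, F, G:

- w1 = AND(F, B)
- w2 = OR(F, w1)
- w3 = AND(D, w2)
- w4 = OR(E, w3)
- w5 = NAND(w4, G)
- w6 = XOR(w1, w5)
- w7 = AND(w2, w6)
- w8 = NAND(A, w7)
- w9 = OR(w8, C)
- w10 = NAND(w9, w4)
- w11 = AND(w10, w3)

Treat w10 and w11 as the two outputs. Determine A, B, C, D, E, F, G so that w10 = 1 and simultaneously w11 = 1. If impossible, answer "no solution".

A=1, B=1, C=0, D=1, E=0, F=1, G=1

Check with A=1, B=1, C=0, D=1, E=0, F=1, G=1:
w1 = AND(F, B) = AND(1, 1) = 1
w2 = OR(F, w1) = OR(1, 1) = 1
w3 = AND(D, w2) = AND(1, 1) = 1
w4 = OR(E, w3) = OR(0, 1) = 1
w5 = NAND(w4, G) = NAND(1, 1) = 0
w6 = XOR(w1, w5) = XOR(1, 0) = 1
w7 = AND(w2, w6) = AND(1, 1) = 1
w8 = NAND(A, w7) = NAND(1, 1) = 0
w9 = OR(w8, C) = OR(0, 0) = 0
w10 = NAND(w9, w4) = NAND(0, 1) = 1
w11 = AND(w10, w3) = AND(1, 1) = 1
So w10 = 1 and w11 = 1.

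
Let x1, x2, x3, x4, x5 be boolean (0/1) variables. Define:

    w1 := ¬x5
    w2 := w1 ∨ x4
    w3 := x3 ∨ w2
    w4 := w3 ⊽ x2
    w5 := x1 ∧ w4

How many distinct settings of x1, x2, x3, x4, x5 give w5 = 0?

31

w5 = x1 ∧ w4 must be 0, so at least one of x1, w4 is 0.
Enumerating the 32 input combinations, 31 give w5 = 0 and 1 give w5 = 1.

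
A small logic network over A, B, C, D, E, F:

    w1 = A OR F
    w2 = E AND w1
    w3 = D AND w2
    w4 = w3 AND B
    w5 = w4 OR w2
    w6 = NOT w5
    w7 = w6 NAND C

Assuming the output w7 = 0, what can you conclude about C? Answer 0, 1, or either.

1

w7 = w6 NAND C must be 0, so both w6 = 1 and C = 1.
Every assignment with w7 = 0 has C = 1; there are 20 such assignment(s).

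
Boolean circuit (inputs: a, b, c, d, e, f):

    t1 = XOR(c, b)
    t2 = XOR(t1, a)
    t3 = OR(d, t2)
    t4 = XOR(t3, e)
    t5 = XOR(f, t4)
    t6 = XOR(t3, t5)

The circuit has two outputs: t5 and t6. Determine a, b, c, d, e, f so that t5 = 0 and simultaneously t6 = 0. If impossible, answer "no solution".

a=1 b=0 c=1 d=0 e=0 f=0

Check with a=1 b=0 c=1 d=0 e=0 f=0:
t1 = XOR(c, b) = XOR(1, 0) = 1
t2 = XOR(t1, a) = XOR(1, 1) = 0
t3 = OR(d, t2) = OR(0, 0) = 0
t4 = XOR(t3, e) = XOR(0, 0) = 0
t5 = XOR(f, t4) = XOR(0, 0) = 0
t6 = XOR(t3, t5) = XOR(0, 0) = 0
So t5 = 0 and t6 = 0.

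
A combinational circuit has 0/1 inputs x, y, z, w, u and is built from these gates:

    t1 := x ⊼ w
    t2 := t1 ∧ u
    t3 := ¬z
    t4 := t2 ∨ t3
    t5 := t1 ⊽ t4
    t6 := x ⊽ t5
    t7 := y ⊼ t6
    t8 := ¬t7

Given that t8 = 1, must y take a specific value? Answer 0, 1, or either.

t8 = ¬t7 must be 1, so t7 = 0.
t7 = y ⊼ t6 must be 0, so both y = 1 and t6 = 1.
t6 = x ⊽ t5 must be 1, so both x = 0 and t5 = 0.
Every assignment with t8 = 1 has y = 1; there are 8 such assignment(s).

1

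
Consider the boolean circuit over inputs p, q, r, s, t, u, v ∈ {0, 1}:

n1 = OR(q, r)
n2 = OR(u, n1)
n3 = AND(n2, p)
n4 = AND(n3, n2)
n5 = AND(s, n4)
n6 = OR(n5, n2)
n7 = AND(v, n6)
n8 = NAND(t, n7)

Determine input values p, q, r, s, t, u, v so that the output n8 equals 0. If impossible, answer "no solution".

p=0, q=1, r=0, s=0, t=1, u=0, v=1

n8 = NAND(t, n7) must be 0, so both t = 1 and n7 = 1.
n7 = AND(v, n6) must be 1, so both v = 1 and n6 = 1.
n6 = OR(n5, n2) must be 1, so at least one of n5, n2 is 1.
Check with p=0, q=1, r=0, s=0, t=1, u=0, v=1:
n1 = OR(q, r) = OR(1, 0) = 1
n2 = OR(u, n1) = OR(0, 1) = 1
n3 = AND(n2, p) = AND(1, 0) = 0
n4 = AND(n3, n2) = AND(0, 1) = 0
n5 = AND(s, n4) = AND(0, 0) = 0
n6 = OR(n5, n2) = OR(0, 1) = 1
n7 = AND(v, n6) = AND(1, 1) = 1
n8 = NAND(t, n7) = NAND(1, 1) = 0
So n8 = 0 as required.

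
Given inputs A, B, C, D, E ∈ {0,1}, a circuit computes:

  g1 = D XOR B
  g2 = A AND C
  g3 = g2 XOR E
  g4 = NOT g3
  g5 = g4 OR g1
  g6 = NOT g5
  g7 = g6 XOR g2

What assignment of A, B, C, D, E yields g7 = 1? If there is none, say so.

Check with A=0, B=0, C=0, D=0, E=1:
g1 = D XOR B = 0 XOR 0 = 0
g2 = A AND C = 0 AND 0 = 0
g3 = g2 XOR E = 0 XOR 1 = 1
g4 = NOT g3 = NOT 1 = 0
g5 = g4 OR g1 = 0 OR 0 = 0
g6 = NOT g5 = NOT 0 = 1
g7 = g6 XOR g2 = 1 XOR 0 = 1
So g7 = 1 as required.

A=0, B=0, C=0, D=0, E=1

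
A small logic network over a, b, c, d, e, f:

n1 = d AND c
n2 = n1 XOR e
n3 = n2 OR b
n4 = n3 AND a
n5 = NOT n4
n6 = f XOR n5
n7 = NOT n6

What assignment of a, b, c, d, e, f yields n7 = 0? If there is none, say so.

a=0 b=0 c=0 d=0 e=0 f=0

Check with a=0 b=0 c=0 d=0 e=0 f=0:
n1 = d AND c = 0 AND 0 = 0
n2 = n1 XOR e = 0 XOR 0 = 0
n3 = n2 OR b = 0 OR 0 = 0
n4 = n3 AND a = 0 AND 0 = 0
n5 = NOT n4 = NOT 0 = 1
n6 = f XOR n5 = 0 XOR 1 = 1
n7 = NOT n6 = NOT 1 = 0
So n7 = 0 as required.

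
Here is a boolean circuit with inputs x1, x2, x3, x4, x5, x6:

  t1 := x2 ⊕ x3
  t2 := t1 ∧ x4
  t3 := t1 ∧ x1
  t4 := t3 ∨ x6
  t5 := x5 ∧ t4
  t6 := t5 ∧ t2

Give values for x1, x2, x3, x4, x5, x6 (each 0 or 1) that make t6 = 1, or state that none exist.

t6 = t5 ∧ t2 must be 1, so both t5 = 1 and t2 = 1.
t5 = x5 ∧ t4 must be 1, so both x5 = 1 and t4 = 1.
Check with x1=1 x2=0 x3=1 x4=1 x5=1 x6=0:
t1 = x2 ⊕ x3 = 0 ⊕ 1 = 1
t2 = t1 ∧ x4 = 1 ∧ 1 = 1
t3 = t1 ∧ x1 = 1 ∧ 1 = 1
t4 = t3 ∨ x6 = 1 ∨ 0 = 1
t5 = x5 ∧ t4 = 1 ∧ 1 = 1
t6 = t5 ∧ t2 = 1 ∧ 1 = 1
So t6 = 1 as required.

x1=1 x2=0 x3=1 x4=1 x5=1 x6=0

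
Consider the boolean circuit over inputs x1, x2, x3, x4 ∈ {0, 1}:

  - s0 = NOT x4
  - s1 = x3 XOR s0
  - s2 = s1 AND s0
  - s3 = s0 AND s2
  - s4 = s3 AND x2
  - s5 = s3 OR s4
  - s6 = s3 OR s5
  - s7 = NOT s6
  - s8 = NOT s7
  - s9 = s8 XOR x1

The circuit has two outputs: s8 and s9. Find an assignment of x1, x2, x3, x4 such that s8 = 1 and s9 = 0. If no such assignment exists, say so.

x1=1, x2=1, x3=0, x4=0

Check with x1=1, x2=1, x3=0, x4=0:
s0 = NOT x4 = NOT 0 = 1
s1 = x3 XOR s0 = 0 XOR 1 = 1
s2 = s1 AND s0 = 1 AND 1 = 1
s3 = s0 AND s2 = 1 AND 1 = 1
s4 = s3 AND x2 = 1 AND 1 = 1
s5 = s3 OR s4 = 1 OR 1 = 1
s6 = s3 OR s5 = 1 OR 1 = 1
s7 = NOT s6 = NOT 1 = 0
s8 = NOT s7 = NOT 0 = 1
s9 = s8 XOR x1 = 1 XOR 1 = 0
So s8 = 1 and s9 = 0.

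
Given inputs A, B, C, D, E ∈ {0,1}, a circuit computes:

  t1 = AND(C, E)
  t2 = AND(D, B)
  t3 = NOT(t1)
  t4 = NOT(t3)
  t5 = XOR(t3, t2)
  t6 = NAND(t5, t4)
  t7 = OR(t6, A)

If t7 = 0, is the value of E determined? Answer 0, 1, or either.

t7 = OR(t6, A) must be 0, so both t6 = 0 and A = 0.
t6 = NAND(t5, t4) must be 0, so both t5 = 1 and t4 = 1.
t5 = XOR(t3, t2) must be 1, so t3 and t2 differ.
Every assignment with t7 = 0 has E = 1; there are 1 such assignment(s).
  A=0, B=1, C=1, D=1, E=1

1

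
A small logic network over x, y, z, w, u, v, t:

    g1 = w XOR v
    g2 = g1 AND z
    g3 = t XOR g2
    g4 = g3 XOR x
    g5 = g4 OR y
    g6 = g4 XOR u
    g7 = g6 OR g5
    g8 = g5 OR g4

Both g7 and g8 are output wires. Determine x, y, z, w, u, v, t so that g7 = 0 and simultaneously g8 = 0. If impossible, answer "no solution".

Check with x=0, y=0, z=1, w=1, u=0, v=0, t=1:
g1 = w XOR v = 1 XOR 0 = 1
g2 = g1 AND z = 1 AND 1 = 1
g3 = t XOR g2 = 1 XOR 1 = 0
g4 = g3 XOR x = 0 XOR 0 = 0
g5 = g4 OR y = 0 OR 0 = 0
g6 = g4 XOR u = 0 XOR 0 = 0
g7 = g6 OR g5 = 0 OR 0 = 0
g8 = g5 OR g4 = 0 OR 0 = 0
So g7 = 0 and g8 = 0.

x=0, y=0, z=1, w=1, u=0, v=0, t=1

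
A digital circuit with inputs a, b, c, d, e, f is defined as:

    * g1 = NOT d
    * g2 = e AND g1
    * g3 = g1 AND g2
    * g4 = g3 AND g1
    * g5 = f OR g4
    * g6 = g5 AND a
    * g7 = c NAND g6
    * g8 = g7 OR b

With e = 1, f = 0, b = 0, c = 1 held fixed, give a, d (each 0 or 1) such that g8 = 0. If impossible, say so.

Check with e = 1, f = 0, b = 0, c = 1 and a=1, d=0:
g1 = NOT d = NOT 0 = 1
g2 = e AND g1 = 1 AND 1 = 1
g3 = g1 AND g2 = 1 AND 1 = 1
g4 = g3 AND g1 = 1 AND 1 = 1
g5 = f OR g4 = 0 OR 1 = 1
g6 = g5 AND a = 1 AND 1 = 1
g7 = c NAND g6 = 1 NAND 1 = 0
g8 = g7 OR b = 0 OR 0 = 0
So g8 = 0.

a=1 d=0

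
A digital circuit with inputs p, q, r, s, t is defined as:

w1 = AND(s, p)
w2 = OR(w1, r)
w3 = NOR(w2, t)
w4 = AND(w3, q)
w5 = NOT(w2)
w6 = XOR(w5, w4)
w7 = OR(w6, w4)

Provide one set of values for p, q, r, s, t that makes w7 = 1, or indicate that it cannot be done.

p=0, q=1, r=0, s=1, t=0

w7 = OR(w6, w4) must be 1, so at least one of w6, w4 is 1.
Check with p=0, q=1, r=0, s=1, t=0:
w1 = AND(s, p) = AND(1, 0) = 0
w2 = OR(w1, r) = OR(0, 0) = 0
w3 = NOR(w2, t) = NOR(0, 0) = 1
w4 = AND(w3, q) = AND(1, 1) = 1
w5 = NOT(w2) = NOT 0 = 1
w6 = XOR(w5, w4) = XOR(1, 1) = 0
w7 = OR(w6, w4) = OR(0, 1) = 1
So w7 = 1 as required.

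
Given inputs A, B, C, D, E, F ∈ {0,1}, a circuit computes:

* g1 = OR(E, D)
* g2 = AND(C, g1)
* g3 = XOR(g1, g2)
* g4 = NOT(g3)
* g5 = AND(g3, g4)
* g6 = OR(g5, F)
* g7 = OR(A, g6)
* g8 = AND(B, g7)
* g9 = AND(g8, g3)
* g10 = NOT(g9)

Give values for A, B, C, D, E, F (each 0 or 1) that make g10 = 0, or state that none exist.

A=1, B=1, C=0, D=1, E=0, F=1

g10 = NOT(g9) must be 0, so g9 = 1.
Check with A=1, B=1, C=0, D=1, E=0, F=1:
g1 = OR(E, D) = OR(0, 1) = 1
g2 = AND(C, g1) = AND(0, 1) = 0
g3 = XOR(g1, g2) = XOR(1, 0) = 1
g4 = NOT(g3) = NOT 1 = 0
g5 = AND(g3, g4) = AND(1, 0) = 0
g6 = OR(g5, F) = OR(0, 1) = 1
g7 = OR(A, g6) = OR(1, 1) = 1
g8 = AND(B, g7) = AND(1, 1) = 1
g9 = AND(g8, g3) = AND(1, 1) = 1
g10 = NOT(g9) = NOT 1 = 0
So g10 = 0 as required.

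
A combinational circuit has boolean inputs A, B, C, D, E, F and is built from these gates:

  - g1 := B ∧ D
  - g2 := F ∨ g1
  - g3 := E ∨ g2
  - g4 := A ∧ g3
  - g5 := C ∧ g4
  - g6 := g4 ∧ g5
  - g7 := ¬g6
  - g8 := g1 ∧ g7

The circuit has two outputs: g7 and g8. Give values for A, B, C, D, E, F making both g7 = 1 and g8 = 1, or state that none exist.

A=1, B=1, C=0, D=1, E=1, F=0

Check with A=1, B=1, C=0, D=1, E=1, F=0:
g1 = B ∧ D = 1 ∧ 1 = 1
g2 = F ∨ g1 = 0 ∨ 1 = 1
g3 = E ∨ g2 = 1 ∨ 1 = 1
g4 = A ∧ g3 = 1 ∧ 1 = 1
g5 = C ∧ g4 = 0 ∧ 1 = 0
g6 = g4 ∧ g5 = 1 ∧ 0 = 0
g7 = ¬g6 = ¬0 = 1
g8 = g1 ∧ g7 = 1 ∧ 1 = 1
So g7 = 1 and g8 = 1.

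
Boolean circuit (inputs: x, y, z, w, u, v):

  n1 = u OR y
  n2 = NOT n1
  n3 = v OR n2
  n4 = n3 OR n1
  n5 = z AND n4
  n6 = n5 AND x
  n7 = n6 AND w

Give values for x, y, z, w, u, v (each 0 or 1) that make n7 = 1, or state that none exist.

x=1, y=1, z=1, w=1, u=1, v=0

n7 = n6 AND w must be 1, so both n6 = 1 and w = 1.
Check with x=1, y=1, z=1, w=1, u=1, v=0:
n1 = u OR y = 1 OR 1 = 1
n2 = NOT n1 = NOT 1 = 0
n3 = v OR n2 = 0 OR 0 = 0
n4 = n3 OR n1 = 0 OR 1 = 1
n5 = z AND n4 = 1 AND 1 = 1
n6 = n5 AND x = 1 AND 1 = 1
n7 = n6 AND w = 1 AND 1 = 1
So n7 = 1 as required.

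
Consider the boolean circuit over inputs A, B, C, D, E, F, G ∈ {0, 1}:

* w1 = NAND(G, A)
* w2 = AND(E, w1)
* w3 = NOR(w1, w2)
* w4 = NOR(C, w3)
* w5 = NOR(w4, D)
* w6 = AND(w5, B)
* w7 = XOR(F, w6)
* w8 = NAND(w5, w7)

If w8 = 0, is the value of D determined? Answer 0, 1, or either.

w8 = NAND(w5, w7) must be 0, so both w5 = 1 and w7 = 1.
Every assignment with w8 = 0 has D = 0; there are 20 such assignment(s).

0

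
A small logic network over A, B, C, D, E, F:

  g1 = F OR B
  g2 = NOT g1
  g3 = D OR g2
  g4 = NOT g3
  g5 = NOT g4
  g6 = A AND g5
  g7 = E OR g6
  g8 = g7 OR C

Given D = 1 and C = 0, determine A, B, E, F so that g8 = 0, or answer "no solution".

g8 = g7 OR C must be 0, so both g7 = 0 and C = 0.
Check with D = 1 and C = 0 and A=0, B=0, E=0, F=0:
g1 = F OR B = 0 OR 0 = 0
g2 = NOT g1 = NOT 0 = 1
g3 = D OR g2 = 1 OR 1 = 1
g4 = NOT g3 = NOT 1 = 0
g5 = NOT g4 = NOT 0 = 1
g6 = A AND g5 = 0 AND 1 = 0
g7 = E OR g6 = 0 OR 0 = 0
g8 = g7 OR C = 0 OR 0 = 0
So g8 = 0.

A=0 B=0 E=0 F=0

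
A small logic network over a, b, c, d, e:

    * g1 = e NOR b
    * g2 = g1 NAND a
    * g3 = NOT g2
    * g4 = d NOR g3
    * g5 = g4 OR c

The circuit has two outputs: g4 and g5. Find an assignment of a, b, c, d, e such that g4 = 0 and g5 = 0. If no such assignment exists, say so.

Check with a=1 b=1 c=0 d=1 e=0:
g1 = e NOR b = 0 NOR 1 = 0
g2 = g1 NAND a = 0 NAND 1 = 1
g3 = NOT g2 = NOT 1 = 0
g4 = d NOR g3 = 1 NOR 0 = 0
g5 = g4 OR c = 0 OR 0 = 0
So g4 = 0 and g5 = 0.

a=1 b=1 c=0 d=1 e=0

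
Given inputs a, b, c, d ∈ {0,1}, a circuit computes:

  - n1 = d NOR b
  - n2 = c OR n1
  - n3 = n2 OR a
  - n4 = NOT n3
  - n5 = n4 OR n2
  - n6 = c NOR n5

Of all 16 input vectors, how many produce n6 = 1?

n6 = c NOR n5 must be 1, so both c = 0 and n5 = 0.
Satisfying assignments:
  a=1, b=0, c=0, d=1
  a=1, b=1, c=0, d=0
  a=1, b=1, c=0, d=1

3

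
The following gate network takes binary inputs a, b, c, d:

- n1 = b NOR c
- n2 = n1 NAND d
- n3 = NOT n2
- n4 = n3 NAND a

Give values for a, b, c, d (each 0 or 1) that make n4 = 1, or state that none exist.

a=1 b=1 c=0 d=0

n4 = n3 NAND a must be 1, so at least one of n3, a is 0.
Check with a=1 b=1 c=0 d=0:
n1 = b NOR c = 1 NOR 0 = 0
n2 = n1 NAND d = 0 NAND 0 = 1
n3 = NOT n2 = NOT 1 = 0
n4 = n3 NAND a = 0 NAND 1 = 1
So n4 = 1 as required.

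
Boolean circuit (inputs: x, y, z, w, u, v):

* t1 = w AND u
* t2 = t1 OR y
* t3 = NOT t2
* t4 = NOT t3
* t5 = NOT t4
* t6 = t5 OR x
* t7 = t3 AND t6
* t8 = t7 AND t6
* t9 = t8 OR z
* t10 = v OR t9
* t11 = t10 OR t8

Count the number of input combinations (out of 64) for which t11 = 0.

10

t11 = t10 OR t8 must be 0, so both t10 = 0 and t8 = 0.
t10 = v OR t9 must be 0, so both v = 0 and t9 = 0.
Enumerating the 64 input combinations, 10 give t11 = 0 and 54 give t11 = 1.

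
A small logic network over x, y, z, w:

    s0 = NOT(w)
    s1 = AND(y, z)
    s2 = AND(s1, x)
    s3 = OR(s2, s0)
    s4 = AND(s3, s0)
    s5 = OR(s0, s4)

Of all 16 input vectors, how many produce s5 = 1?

8

s5 = OR(s0, s4) must be 1, so at least one of s0, s4 is 1.
Enumerating the 16 input combinations, 8 give s5 = 1 and 8 give s5 = 0.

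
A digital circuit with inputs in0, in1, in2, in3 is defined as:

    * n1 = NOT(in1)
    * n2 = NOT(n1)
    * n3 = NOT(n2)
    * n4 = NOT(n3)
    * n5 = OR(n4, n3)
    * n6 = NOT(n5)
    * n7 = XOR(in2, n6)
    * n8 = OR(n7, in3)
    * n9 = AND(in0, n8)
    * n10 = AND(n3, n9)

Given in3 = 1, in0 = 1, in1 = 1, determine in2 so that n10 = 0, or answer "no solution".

n10 = AND(n3, n9) must be 0, so at least one of n3, n9 is 0.
Check with in3 = 1, in0 = 1, in1 = 1 and in2=1:
n1 = NOT(in1) = NOT 1 = 0
n2 = NOT(n1) = NOT 0 = 1
n3 = NOT(n2) = NOT 1 = 0
n4 = NOT(n3) = NOT 0 = 1
n5 = OR(n4, n3) = OR(1, 0) = 1
n6 = NOT(n5) = NOT 1 = 0
n7 = XOR(in2, n6) = XOR(1, 0) = 1
n8 = OR(n7, in3) = OR(1, 1) = 1
n9 = AND(in0, n8) = AND(1, 1) = 1
n10 = AND(n3, n9) = AND(0, 1) = 0
So n10 = 0.

in2=1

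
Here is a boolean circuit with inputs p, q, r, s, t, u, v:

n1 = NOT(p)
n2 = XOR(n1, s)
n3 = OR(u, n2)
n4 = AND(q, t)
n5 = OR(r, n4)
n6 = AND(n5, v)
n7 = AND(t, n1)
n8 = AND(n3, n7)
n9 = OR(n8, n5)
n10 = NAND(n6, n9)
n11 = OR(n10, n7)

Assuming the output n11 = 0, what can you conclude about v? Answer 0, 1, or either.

1

n11 = OR(n10, n7) must be 0, so both n10 = 0 and n7 = 0.
n10 = NAND(n6, n9) must be 0, so both n6 = 1 and n9 = 1.
n7 = AND(t, n1) must be 0, so at least one of t, n1 is 0.
Every assignment with n11 = 0 has v = 1; there are 28 such assignment(s).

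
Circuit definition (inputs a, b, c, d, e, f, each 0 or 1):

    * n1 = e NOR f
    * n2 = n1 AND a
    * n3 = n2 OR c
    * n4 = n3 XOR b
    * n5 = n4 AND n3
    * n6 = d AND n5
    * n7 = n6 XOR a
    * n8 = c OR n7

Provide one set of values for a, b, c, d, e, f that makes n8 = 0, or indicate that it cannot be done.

a=0 b=1 c=0 d=0 e=1 f=0

n8 = c OR n7 must be 0, so both c = 0 and n7 = 0.
n7 = n6 XOR a must be 0, so n6 and a are equal.
Check with a=0 b=1 c=0 d=0 e=1 f=0:
n1 = e NOR f = 1 NOR 0 = 0
n2 = n1 AND a = 0 AND 0 = 0
n3 = n2 OR c = 0 OR 0 = 0
n4 = n3 XOR b = 0 XOR 1 = 1
n5 = n4 AND n3 = 1 AND 0 = 0
n6 = d AND n5 = 0 AND 0 = 0
n7 = n6 XOR a = 0 XOR 0 = 0
n8 = c OR n7 = 0 OR 0 = 0
So n8 = 0 as required.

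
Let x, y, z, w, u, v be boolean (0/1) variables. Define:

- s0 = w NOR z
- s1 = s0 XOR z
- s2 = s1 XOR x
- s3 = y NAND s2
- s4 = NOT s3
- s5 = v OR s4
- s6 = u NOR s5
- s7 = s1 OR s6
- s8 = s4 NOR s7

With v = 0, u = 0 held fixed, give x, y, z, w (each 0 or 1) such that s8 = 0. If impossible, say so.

x=1, y=1, z=0, w=1

s8 = s4 NOR s7 must be 0, so at least one of s4, s7 is 1.
Check with v = 0, u = 0 and x=1, y=1, z=0, w=1:
s0 = w NOR z = 1 NOR 0 = 0
s1 = s0 XOR z = 0 XOR 0 = 0
s2 = s1 XOR x = 0 XOR 1 = 1
s3 = y NAND s2 = 1 NAND 1 = 0
s4 = NOT s3 = NOT 0 = 1
s5 = v OR s4 = 0 OR 1 = 1
s6 = u NOR s5 = 0 NOR 1 = 0
s7 = s1 OR s6 = 0 OR 0 = 0
s8 = s4 NOR s7 = 1 NOR 0 = 0
So s8 = 0.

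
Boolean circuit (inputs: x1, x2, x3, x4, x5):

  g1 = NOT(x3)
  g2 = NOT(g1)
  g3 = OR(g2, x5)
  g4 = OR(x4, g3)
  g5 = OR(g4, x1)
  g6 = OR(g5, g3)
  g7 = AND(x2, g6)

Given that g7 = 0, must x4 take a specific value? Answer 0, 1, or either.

either

Both values of x4 occur among assignments with g7 = 0:
  x4=0: x1=0, x2=0, x3=0, x4=0, x5=0
  x4=1: x1=0, x2=0, x3=0, x4=1, x5=0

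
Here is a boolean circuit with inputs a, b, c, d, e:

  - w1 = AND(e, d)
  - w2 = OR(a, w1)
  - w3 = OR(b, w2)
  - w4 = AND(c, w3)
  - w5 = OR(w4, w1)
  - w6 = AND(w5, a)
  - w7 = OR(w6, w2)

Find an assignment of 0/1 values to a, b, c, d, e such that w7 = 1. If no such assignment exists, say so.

Check with a=0, b=1, c=1, d=1, e=1:
w1 = AND(e, d) = AND(1, 1) = 1
w2 = OR(a, w1) = OR(0, 1) = 1
w3 = OR(b, w2) = OR(1, 1) = 1
w4 = AND(c, w3) = AND(1, 1) = 1
w5 = OR(w4, w1) = OR(1, 1) = 1
w6 = AND(w5, a) = AND(1, 0) = 0
w7 = OR(w6, w2) = OR(0, 1) = 1
So w7 = 1 as required.

a=0, b=1, c=1, d=1, e=1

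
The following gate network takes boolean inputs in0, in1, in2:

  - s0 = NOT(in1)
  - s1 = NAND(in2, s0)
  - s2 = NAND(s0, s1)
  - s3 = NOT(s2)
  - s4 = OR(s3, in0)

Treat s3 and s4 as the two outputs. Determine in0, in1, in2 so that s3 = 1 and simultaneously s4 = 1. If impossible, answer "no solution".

in0=1, in1=0, in2=0

Check with in0=1, in1=0, in2=0:
s0 = NOT(in1) = NOT 0 = 1
s1 = NAND(in2, s0) = NAND(0, 1) = 1
s2 = NAND(s0, s1) = NAND(1, 1) = 0
s3 = NOT(s2) = NOT 0 = 1
s4 = OR(s3, in0) = OR(1, 1) = 1
So s3 = 1 and s4 = 1.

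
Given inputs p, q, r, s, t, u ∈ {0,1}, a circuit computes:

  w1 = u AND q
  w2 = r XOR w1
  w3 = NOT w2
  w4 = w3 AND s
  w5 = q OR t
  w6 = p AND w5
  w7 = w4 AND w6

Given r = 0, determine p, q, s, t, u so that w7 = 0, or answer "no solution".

w7 = w4 AND w6 must be 0, so at least one of w4, w6 is 0.
Check with r = 0 and p=1, q=1, s=0, t=0, u=1:
w1 = u AND q = 1 AND 1 = 1
w2 = r XOR w1 = 0 XOR 1 = 1
w3 = NOT w2 = NOT 1 = 0
w4 = w3 AND s = 0 AND 0 = 0
w5 = q OR t = 1 OR 0 = 1
w6 = p AND w5 = 1 AND 1 = 1
w7 = w4 AND w6 = 0 AND 1 = 0
So w7 = 0.

p=1 q=1 s=0 t=0 u=1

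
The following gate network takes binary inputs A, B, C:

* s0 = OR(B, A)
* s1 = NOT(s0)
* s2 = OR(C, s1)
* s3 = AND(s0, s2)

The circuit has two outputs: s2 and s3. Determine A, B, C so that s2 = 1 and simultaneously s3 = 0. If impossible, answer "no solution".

Check with A=0, B=0, C=0:
s0 = OR(B, A) = OR(0, 0) = 0
s1 = NOT(s0) = NOT 0 = 1
s2 = OR(C, s1) = OR(0, 1) = 1
s3 = AND(s0, s2) = AND(0, 1) = 0
So s2 = 1 and s3 = 0.

A=0, B=0, C=0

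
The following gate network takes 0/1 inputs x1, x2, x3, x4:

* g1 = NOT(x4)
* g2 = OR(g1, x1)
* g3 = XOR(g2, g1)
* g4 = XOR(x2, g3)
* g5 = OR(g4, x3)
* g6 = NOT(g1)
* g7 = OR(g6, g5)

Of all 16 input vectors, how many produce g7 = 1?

14

g7 = OR(g6, g5) must be 1, so at least one of g6, g5 is 1.
Enumerating the 16 input combinations, 14 give g7 = 1 and 2 give g7 = 0.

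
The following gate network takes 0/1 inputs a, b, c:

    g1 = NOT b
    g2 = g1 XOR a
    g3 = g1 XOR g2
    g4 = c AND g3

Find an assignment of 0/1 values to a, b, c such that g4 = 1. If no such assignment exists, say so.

g4 = c AND g3 must be 1, so both c = 1 and g3 = 1.
g3 = g1 XOR g2 must be 1, so g1 and g2 differ.
Check with a=1, b=0, c=1:
g1 = NOT b = NOT 0 = 1
g2 = g1 XOR a = 1 XOR 1 = 0
g3 = g1 XOR g2 = 1 XOR 0 = 1
g4 = c AND g3 = 1 AND 1 = 1
So g4 = 1 as required.

a=1, b=0, c=1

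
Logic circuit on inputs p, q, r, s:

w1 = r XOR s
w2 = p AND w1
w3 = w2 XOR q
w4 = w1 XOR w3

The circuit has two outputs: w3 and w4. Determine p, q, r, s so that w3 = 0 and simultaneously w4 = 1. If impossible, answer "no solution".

Check with p=0, q=0, r=1, s=0:
w1 = r XOR s = 1 XOR 0 = 1
w2 = p AND w1 = 0 AND 1 = 0
w3 = w2 XOR q = 0 XOR 0 = 0
w4 = w1 XOR w3 = 1 XOR 0 = 1
So w3 = 0 and w4 = 1.

p=0, q=0, r=1, s=0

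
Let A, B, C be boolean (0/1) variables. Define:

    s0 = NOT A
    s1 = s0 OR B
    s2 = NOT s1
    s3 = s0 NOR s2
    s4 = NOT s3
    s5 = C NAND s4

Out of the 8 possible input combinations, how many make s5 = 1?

s5 = C NAND s4 must be 1, so at least one of C, s4 is 0.
Satisfying assignments:
  A=0, B=0, C=0
  A=0, B=1, C=0
  A=1, B=0, C=0
  A=1, B=1, C=0
  A=1, B=1, C=1

5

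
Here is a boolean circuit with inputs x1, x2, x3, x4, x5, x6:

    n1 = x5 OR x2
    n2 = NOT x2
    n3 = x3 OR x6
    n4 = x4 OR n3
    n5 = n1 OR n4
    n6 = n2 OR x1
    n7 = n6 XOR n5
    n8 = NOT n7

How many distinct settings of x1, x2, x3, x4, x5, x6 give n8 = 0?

18

n8 = NOT n7 must be 0, so n7 = 1.
n7 = n6 XOR n5 must be 1, so n6 and n5 differ.
Enumerating the 64 input combinations, 18 give n8 = 0 and 46 give n8 = 1.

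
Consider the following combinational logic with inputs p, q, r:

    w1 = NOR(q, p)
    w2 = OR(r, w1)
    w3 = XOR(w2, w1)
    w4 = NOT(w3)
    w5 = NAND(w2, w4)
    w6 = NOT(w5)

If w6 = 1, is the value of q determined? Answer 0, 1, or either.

w6 = NOT(w5) must be 1, so w5 = 0.
w5 = NAND(w2, w4) must be 0, so both w2 = 1 and w4 = 1.
Every assignment with w6 = 1 has q = 0; there are 2 such assignment(s).
  p=0, q=0, r=0
  p=0, q=0, r=1

0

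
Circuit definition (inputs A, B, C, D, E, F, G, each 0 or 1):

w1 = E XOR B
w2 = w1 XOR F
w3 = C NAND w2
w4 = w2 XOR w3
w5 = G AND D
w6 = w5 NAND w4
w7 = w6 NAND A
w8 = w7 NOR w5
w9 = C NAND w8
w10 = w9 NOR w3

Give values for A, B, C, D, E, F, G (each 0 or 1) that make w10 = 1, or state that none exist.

A=1, B=1, C=1, D=0, E=1, F=1, G=0

w10 = w9 NOR w3 must be 1, so both w9 = 0 and w3 = 0.
w9 = C NAND w8 must be 0, so both C = 1 and w8 = 1.
w3 = C NAND w2 must be 0, so both C = 1 and w2 = 1.
Check with A=1, B=1, C=1, D=0, E=1, F=1, G=0:
w1 = E XOR B = 1 XOR 1 = 0
w2 = w1 XOR F = 0 XOR 1 = 1
w3 = C NAND w2 = 1 NAND 1 = 0
w4 = w2 XOR w3 = 1 XOR 0 = 1
w5 = G AND D = 0 AND 0 = 0
w6 = w5 NAND w4 = 0 NAND 1 = 1
w7 = w6 NAND A = 1 NAND 1 = 0
w8 = w7 NOR w5 = 0 NOR 0 = 1
w9 = C NAND w8 = 1 NAND 1 = 0
w10 = w9 NOR w3 = 0 NOR 0 = 1
So w10 = 1 as required.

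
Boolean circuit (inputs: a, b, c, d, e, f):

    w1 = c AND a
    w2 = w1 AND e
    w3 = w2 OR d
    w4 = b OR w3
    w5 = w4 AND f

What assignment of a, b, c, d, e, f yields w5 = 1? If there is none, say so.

a=1 b=1 c=1 d=0 e=1 f=1

w5 = w4 AND f must be 1, so both w4 = 1 and f = 1.
w4 = b OR w3 must be 1, so at least one of b, w3 is 1.
Check with a=1 b=1 c=1 d=0 e=1 f=1:
w1 = c AND a = 1 AND 1 = 1
w2 = w1 AND e = 1 AND 1 = 1
w3 = w2 OR d = 1 OR 0 = 1
w4 = b OR w3 = 1 OR 1 = 1
w5 = w4 AND f = 1 AND 1 = 1
So w5 = 1 as required.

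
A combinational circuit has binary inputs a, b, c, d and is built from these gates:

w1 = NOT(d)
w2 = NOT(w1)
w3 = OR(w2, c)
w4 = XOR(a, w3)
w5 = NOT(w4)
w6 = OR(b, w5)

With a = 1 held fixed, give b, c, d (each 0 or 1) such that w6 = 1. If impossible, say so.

Check with a = 1 and b=0, c=1, d=1:
w1 = NOT(d) = NOT 1 = 0
w2 = NOT(w1) = NOT 0 = 1
w3 = OR(w2, c) = OR(1, 1) = 1
w4 = XOR(a, w3) = XOR(1, 1) = 0
w5 = NOT(w4) = NOT 0 = 1
w6 = OR(b, w5) = OR(0, 1) = 1
So w6 = 1.

b=0, c=1, d=1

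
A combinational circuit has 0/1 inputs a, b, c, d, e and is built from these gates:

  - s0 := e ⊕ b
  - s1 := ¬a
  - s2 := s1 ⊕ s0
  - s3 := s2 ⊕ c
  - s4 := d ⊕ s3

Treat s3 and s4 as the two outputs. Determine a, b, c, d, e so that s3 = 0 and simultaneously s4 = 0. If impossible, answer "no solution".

Check with a=0, b=0, c=1, d=0, e=0:
s0 = e ⊕ b = 0 ⊕ 0 = 0
s1 = ¬a = ¬0 = 1
s2 = s1 ⊕ s0 = 1 ⊕ 0 = 1
s3 = s2 ⊕ c = 1 ⊕ 1 = 0
s4 = d ⊕ s3 = 0 ⊕ 0 = 0
So s3 = 0 and s4 = 0.

a=0, b=0, c=1, d=0, e=0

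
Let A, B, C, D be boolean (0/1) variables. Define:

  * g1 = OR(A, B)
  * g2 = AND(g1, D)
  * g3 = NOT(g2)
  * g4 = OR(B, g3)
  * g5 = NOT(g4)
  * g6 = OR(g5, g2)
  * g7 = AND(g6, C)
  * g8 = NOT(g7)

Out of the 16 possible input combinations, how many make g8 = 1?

g8 = NOT(g7) must be 1, so g7 = 0.
g7 = AND(g6, C) must be 0, so at least one of g6, C is 0.
Enumerating the 16 input combinations, 13 give g8 = 1 and 3 give g8 = 0.

13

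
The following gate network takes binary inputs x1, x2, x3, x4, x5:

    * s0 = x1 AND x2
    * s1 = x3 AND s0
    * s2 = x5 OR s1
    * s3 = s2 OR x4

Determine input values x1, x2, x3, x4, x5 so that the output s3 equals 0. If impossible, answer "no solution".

Check with x1=1, x2=0, x3=0, x4=0, x5=0:
s0 = x1 AND x2 = 1 AND 0 = 0
s1 = x3 AND s0 = 0 AND 0 = 0
s2 = x5 OR s1 = 0 OR 0 = 0
s3 = s2 OR x4 = 0 OR 0 = 0
So s3 = 0 as required.

x1=1, x2=0, x3=0, x4=0, x5=0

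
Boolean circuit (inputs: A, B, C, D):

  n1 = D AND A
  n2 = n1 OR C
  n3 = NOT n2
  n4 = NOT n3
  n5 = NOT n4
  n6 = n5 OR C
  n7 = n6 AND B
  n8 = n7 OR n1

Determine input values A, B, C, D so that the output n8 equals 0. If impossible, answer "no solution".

A=1 B=0 C=1 D=0

n8 = n7 OR n1 must be 0, so both n7 = 0 and n1 = 0.
n7 = n6 AND B must be 0, so at least one of n6, B is 0.
Check with A=1 B=0 C=1 D=0:
n1 = D AND A = 0 AND 1 = 0
n2 = n1 OR C = 0 OR 1 = 1
n3 = NOT n2 = NOT 1 = 0
n4 = NOT n3 = NOT 0 = 1
n5 = NOT n4 = NOT 1 = 0
n6 = n5 OR C = 0 OR 1 = 1
n7 = n6 AND B = 1 AND 0 = 0
n8 = n7 OR n1 = 0 OR 0 = 0
So n8 = 0 as required.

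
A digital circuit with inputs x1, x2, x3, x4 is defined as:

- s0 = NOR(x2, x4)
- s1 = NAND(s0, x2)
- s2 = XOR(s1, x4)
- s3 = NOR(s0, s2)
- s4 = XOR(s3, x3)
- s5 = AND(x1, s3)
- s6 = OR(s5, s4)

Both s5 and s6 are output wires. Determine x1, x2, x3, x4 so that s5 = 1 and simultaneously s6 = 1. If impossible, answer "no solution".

x1=1, x2=0, x3=1, x4=1

Check with x1=1, x2=0, x3=1, x4=1:
s0 = NOR(x2, x4) = NOR(0, 1) = 0
s1 = NAND(s0, x2) = NAND(0, 0) = 1
s2 = XOR(s1, x4) = XOR(1, 1) = 0
s3 = NOR(s0, s2) = NOR(0, 0) = 1
s4 = XOR(s3, x3) = XOR(1, 1) = 0
s5 = AND(x1, s3) = AND(1, 1) = 1
s6 = OR(s5, s4) = OR(1, 0) = 1
So s5 = 1 and s6 = 1.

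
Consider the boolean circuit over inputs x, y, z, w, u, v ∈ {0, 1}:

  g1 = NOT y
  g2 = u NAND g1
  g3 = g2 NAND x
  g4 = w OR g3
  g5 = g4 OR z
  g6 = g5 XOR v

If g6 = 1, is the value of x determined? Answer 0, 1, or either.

Both values of x occur among assignments with g6 = 1:
  x=0: x=0, y=0, z=0, w=0, u=0, v=0
  x=1: x=1, y=0, z=0, w=0, u=0, v=1

either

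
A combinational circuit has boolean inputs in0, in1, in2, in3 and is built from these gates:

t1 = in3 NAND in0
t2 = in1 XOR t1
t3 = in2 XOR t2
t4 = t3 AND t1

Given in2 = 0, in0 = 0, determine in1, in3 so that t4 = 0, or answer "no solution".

in1=1, in3=1

Check with in2 = 0, in0 = 0 and in1=1, in3=1:
t1 = in3 NAND in0 = 1 NAND 0 = 1
t2 = in1 XOR t1 = 1 XOR 1 = 0
t3 = in2 XOR t2 = 0 XOR 0 = 0
t4 = t3 AND t1 = 0 AND 1 = 0
So t4 = 0.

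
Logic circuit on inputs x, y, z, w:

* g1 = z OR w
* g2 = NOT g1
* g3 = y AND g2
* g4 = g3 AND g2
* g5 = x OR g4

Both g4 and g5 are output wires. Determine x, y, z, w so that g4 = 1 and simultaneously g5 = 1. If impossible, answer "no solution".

x=1, y=1, z=0, w=0

Check with x=1, y=1, z=0, w=0:
g1 = z OR w = 0 OR 0 = 0
g2 = NOT g1 = NOT 0 = 1
g3 = y AND g2 = 1 AND 1 = 1
g4 = g3 AND g2 = 1 AND 1 = 1
g5 = x OR g4 = 1 OR 1 = 1
So g4 = 1 and g5 = 1.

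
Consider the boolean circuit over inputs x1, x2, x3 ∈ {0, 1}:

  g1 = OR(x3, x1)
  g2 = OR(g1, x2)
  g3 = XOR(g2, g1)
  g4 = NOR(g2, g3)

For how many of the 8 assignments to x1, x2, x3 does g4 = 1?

g4 = NOR(g2, g3) must be 1, so both g2 = 0 and g3 = 0.
g2 = OR(g1, x2) must be 0, so both g1 = 0 and x2 = 0.
Satisfying assignments:
  x1=0, x2=0, x3=0

1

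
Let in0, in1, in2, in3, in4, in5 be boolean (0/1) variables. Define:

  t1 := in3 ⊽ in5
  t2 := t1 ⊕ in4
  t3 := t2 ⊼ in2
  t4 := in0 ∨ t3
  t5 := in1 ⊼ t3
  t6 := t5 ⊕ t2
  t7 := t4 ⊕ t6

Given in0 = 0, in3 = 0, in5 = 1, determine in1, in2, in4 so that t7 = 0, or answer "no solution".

in1=1 in2=0 in4=1

t7 = t4 ⊕ t6 must be 0, so t4 and t6 are equal.
Check with in0 = 0, in3 = 0, in5 = 1 and in1=1, in2=0, in4=1:
t1 = in3 ⊽ in5 = 0 ⊽ 1 = 0
t2 = t1 ⊕ in4 = 0 ⊕ 1 = 1
t3 = t2 ⊼ in2 = 1 ⊼ 0 = 1
t4 = in0 ∨ t3 = 0 ∨ 1 = 1
t5 = in1 ⊼ t3 = 1 ⊼ 1 = 0
t6 = t5 ⊕ t2 = 0 ⊕ 1 = 1
t7 = t4 ⊕ t6 = 1 ⊕ 1 = 0
So t7 = 0.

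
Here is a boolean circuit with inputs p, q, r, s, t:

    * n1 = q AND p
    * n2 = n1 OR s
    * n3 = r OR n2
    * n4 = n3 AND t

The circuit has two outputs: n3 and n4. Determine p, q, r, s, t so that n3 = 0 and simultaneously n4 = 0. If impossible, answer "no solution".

Check with p=1 q=0 r=0 s=0 t=0:
n1 = q AND p = 0 AND 1 = 0
n2 = n1 OR s = 0 OR 0 = 0
n3 = r OR n2 = 0 OR 0 = 0
n4 = n3 AND t = 0 AND 0 = 0
So n3 = 0 and n4 = 0.

p=1 q=0 r=0 s=0 t=0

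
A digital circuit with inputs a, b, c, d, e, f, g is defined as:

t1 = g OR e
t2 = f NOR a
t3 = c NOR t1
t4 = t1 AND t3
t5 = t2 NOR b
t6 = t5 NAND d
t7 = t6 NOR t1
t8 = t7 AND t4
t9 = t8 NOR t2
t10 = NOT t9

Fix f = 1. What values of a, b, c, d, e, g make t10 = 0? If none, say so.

a=0, b=0, c=0, d=1, e=1, g=1

t10 = NOT t9 must be 0, so t9 = 1.
Check with f = 1 and a=0, b=0, c=0, d=1, e=1, g=1:
t1 = g OR e = 1 OR 1 = 1
t2 = f NOR a = 1 NOR 0 = 0
t3 = c NOR t1 = 0 NOR 1 = 0
t4 = t1 AND t3 = 1 AND 0 = 0
t5 = t2 NOR b = 0 NOR 0 = 1
t6 = t5 NAND d = 1 NAND 1 = 0
t7 = t6 NOR t1 = 0 NOR 1 = 0
t8 = t7 AND t4 = 0 AND 0 = 0
t9 = t8 NOR t2 = 0 NOR 0 = 1
t10 = NOT t9 = NOT 1 = 0
So t10 = 0.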